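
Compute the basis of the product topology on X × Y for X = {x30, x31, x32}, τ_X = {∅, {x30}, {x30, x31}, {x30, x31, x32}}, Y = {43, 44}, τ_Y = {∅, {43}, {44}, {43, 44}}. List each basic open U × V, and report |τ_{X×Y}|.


Basis B = {∅ × ∅, {x30} × {43}, {x30} × {44}, {x30} × {43, 44}, {x30, x31} × {43}, {x30, x31} × {44}, {x30, x31, x32} × {43}, {x30, x31, x32} × {44}, {x30, x31} × {43, 44}, {x30, x31, x32} × {43, 44}}; |τ_{X×Y}| = 16.

Enumerate products U × V with U ∈ τ_X, V ∈ τ_Y (deduplicated):
  ∅ × ∅ = {} (∅)
  {x30} × {43} = {(x30,43)}
  {x30} × {44} = {(x30,44)}
  {x30} × {43, 44} = {(x30,43), (x30,44)}
  {x30, x31} × {43} = {(x30,43), (x31,43)}
  {x30, x31} × {44} = {(x30,44), (x31,44)}
  {x30, x31, x32} × {43} = {(x30,43), (x31,43), (x32,43)}
  {x30, x31, x32} × {44} = {(x30,44), (x31,44), (x32,44)}
  {x30, x31} × {43, 44} = {(x30,43), (x30,44), (x31,43), (x31,44)}
  {x30, x31, x32} × {43, 44} = {(x30,43), (x30,44), (x31,43), (x31,44), (x32,43), (x32,44)}
These 10 distinct sets form the basis B.
Close under arbitrary unions to get τ_{X×Y}; counting gives |τ_{X×Y}| = 16.


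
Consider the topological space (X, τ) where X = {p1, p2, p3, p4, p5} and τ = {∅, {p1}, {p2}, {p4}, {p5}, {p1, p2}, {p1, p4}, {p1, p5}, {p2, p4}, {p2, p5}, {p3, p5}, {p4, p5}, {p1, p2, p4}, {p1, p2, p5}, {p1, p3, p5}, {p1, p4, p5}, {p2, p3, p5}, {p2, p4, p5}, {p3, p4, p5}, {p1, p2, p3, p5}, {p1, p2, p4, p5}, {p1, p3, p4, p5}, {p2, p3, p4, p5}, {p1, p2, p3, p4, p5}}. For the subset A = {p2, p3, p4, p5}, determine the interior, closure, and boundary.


int(A) = {p2, p3, p4, p5}, cl(A) = {p2, p3, p4, p5}, ∂A = ∅.

Closed sets in (X, τ) are complements of opens:
  closed(X, τ) = {∅, {p1}, {p2}, {p3}, {p4}, {p1, p2}, {p1, p3}, {p1, p4}, {p2, p3}, {p2, p4}, {p3, p4}, {p3, p5}, {p1, p2, p3}, {p1, p2, p4}, {p1, p3, p4}, {p1, p3, p5}, {p2, p3, p4}, {p2, p3, p5}, {p3, p4, p5}, {p1, p2, p3, p4}, {p1, p2, p3, p5}, {p1, p3, p4, p5}, {p2, p3, p4, p5}, {p1, p2, p3, p4, p5}}.
int(A) = ⋃ {U ∈ τ : U ⊆ A}. Opens contained in A: ∅, {p2}, {p4}, {p5}, {p2, p4}, {p2, p5}, {p3, p5}, {p4, p5}, {p2, p3, p5}, {p2, p4, p5}, {p3, p4, p5}, {p2, p3, p4, p5}.
Taking the union of these: int(A) = {p2, p3, p4, p5}.
cl(A) = ⋂ {C closed : A ⊆ C}. Closed sets containing A: {p2, p3, p4, p5}, {p1, p2, p3, p4, p5}.
Intersecting these: cl(A) = {p2, p3, p4, p5}.
∂A = cl(A) ∖ int(A) = {p2, p3, p4, p5} ∖ {p2, p3, p4, p5} = ∅.


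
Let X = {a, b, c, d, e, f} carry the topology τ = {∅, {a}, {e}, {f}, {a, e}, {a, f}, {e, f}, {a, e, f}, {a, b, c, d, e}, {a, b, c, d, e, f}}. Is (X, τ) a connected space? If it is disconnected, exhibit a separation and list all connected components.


(X, τ) is disconnected; components = [{f}, {a, b, c, d, e}].

Find clopen sets (U ∈ τ with X ∖ U ∈ τ):
  U = ∅, X ∖ U = {a, b, c, d, e, f} — both open, so U is clopen.
  U = {f}, X ∖ U = {a, b, c, d, e} — both open, so U is clopen.
  U = {a, b, c, d, e}, X ∖ U = {f} — both open, so U is clopen.
  U = {a, b, c, d, e, f}, X ∖ U = ∅ — both open, so U is clopen.
Nontrivial clopen(s) exist: e.g. {f}. So (X, τ) is disconnected.
Compute connected components by grouping points that agree on all clopens:
  component: {f}
  component: {a, b, c, d, e}


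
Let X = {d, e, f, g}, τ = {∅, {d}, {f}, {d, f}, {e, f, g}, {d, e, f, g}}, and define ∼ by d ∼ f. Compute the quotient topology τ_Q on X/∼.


X/∼ = {[d=f], [e], [g]}; |τ_Q| = 3.

Equivalence classes: [d=f], [e], [g].
Quotient map π: X → X/∼ sends d ↦ [d=f], e ↦ [e], f ↦ [d=f], g ↦ [g].
For each subset V ⊆ X/∼, compute π^{-1}(V) ⊆ X and check whether π^{-1}(V) ∈ τ. V is open in τ_Q iff π^{-1}(V) ∈ τ.
  V = {}: π^{-1}(V) = ∅ ∈ τ ✓.
  V = {[d=f]}: π^{-1}(V) = {d, f} ∈ τ ✓.
  V = {[e]}: π^{-1}(V) = {e} ∉ τ ✗.
  V = {[d=f], [e]}: π^{-1}(V) = {d, e, f} ∉ τ ✗.
  V = {[g]}: π^{-1}(V) = {g} ∉ τ ✗.
  V = {[d=f], [g]}: π^{-1}(V) = {d, f, g} ∉ τ ✗.
  V = {[e], [g]}: π^{-1}(V) = {e, g} ∉ τ ✗.
  V = {[d=f], [e], [g]}: π^{-1}(V) = {d, e, f, g} ∈ τ ✓.
Open sets in the quotient: τ_Q = {{}, {[d=f]}, {[d=f], [e], [g]}} (3 elements).


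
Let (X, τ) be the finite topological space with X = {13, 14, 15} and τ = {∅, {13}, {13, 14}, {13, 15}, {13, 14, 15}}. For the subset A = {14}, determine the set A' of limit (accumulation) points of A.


A' = ∅

For each x ∈ X, list the open sets U ∈ τ with x ∈ U, then check whether U ∩ (A ∖ {x}) ≠ ∅ for every such U.
  x = 13: open {13} ∋ x has {13} ∩ (A ∖ {13}) = ∅, so x is NOT a limit point.
  x = 14: open {13, 14} ∋ x has {13, 14} ∩ (A ∖ {14}) = ∅, so x is NOT a limit point.
  x = 15: open {13, 15} ∋ x has {13, 15} ∩ (A ∖ {15}) = ∅, so x is NOT a limit point.
Collecting: A' = ∅.


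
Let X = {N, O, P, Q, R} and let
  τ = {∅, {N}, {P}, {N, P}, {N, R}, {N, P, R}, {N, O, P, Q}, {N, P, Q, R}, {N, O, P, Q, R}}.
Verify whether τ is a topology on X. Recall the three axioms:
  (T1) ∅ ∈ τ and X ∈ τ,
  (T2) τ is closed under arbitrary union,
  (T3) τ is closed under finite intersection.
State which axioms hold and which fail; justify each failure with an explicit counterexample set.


τ is NOT a topology on X.

Axiom (T1): ∅ ∈ τ? Yes; X ∈ τ? Yes.
Axiom (T2/T3): check pairwise unions and intersections of members of τ.
Counterexample for (T3): {N, O, P, Q} ∩ {N, P, Q, R} = {N, P, Q} ∉ τ. Therefore τ is NOT a topology.


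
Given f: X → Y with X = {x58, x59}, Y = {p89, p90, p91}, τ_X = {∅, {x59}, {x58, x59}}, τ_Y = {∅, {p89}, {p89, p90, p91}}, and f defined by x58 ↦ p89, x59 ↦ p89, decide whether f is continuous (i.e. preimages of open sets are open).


f IS continuous.

Compute f^{-1}(U) for each U ∈ τ_Y:
  U = ∅: f^{-1}(U) = ∅ ∈ τ_X ✓.
  U = {p89}: f^{-1}(U) = {x58, x59} ∈ τ_X ✓.
  U = {p89, p90, p91}: f^{-1}(U) = {x58, x59} ∈ τ_X ✓.
Every preimage lies in τ_X, so f IS continuous.


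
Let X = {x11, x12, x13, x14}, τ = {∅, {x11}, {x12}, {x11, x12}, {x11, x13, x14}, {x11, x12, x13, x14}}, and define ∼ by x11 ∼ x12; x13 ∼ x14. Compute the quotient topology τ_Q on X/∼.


X/∼ = {[x11=x12], [x13=x14]}; |τ_Q| = 3.

Equivalence classes: [x11=x12], [x13=x14].
Quotient map π: X → X/∼ sends x11 ↦ [x11=x12], x12 ↦ [x11=x12], x13 ↦ [x13=x14], x14 ↦ [x13=x14].
For each subset V ⊆ X/∼, compute π^{-1}(V) ⊆ X and check whether π^{-1}(V) ∈ τ. V is open in τ_Q iff π^{-1}(V) ∈ τ.
  V = {}: π^{-1}(V) = ∅ ∈ τ ✓.
  V = {[x11=x12]}: π^{-1}(V) = {x11, x12} ∈ τ ✓.
  V = {[x13=x14]}: π^{-1}(V) = {x13, x14} ∉ τ ✗.
  V = {[x11=x12], [x13=x14]}: π^{-1}(V) = {x11, x12, x13, x14} ∈ τ ✓.
Open sets in the quotient: τ_Q = {{}, {[x11=x12]}, {[x11=x12], [x13=x14]}} (3 elements).


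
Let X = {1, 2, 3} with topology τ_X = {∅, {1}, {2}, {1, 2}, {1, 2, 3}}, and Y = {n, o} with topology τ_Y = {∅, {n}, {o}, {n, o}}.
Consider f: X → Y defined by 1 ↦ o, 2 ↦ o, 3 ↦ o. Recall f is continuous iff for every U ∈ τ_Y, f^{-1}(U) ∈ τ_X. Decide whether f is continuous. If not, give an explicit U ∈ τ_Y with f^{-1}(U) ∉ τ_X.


f IS continuous.

Compute f^{-1}(U) for each U ∈ τ_Y:
  U = ∅: f^{-1}(U) = ∅ ∈ τ_X ✓.
  U = {n}: f^{-1}(U) = ∅ ∈ τ_X ✓.
  U = {o}: f^{-1}(U) = {1, 2, 3} ∈ τ_X ✓.
  U = {n, o}: f^{-1}(U) = {1, 2, 3} ∈ τ_X ✓.
Every preimage lies in τ_X, so f IS continuous.


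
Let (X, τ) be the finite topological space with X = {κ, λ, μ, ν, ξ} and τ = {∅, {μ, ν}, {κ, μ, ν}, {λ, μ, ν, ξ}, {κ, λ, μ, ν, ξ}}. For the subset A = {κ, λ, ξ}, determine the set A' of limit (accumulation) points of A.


A' = {λ, ξ}

For each x ∈ X, list the open sets U ∈ τ with x ∈ U, then check whether U ∩ (A ∖ {x}) ≠ ∅ for every such U.
  x = κ: open {κ, μ, ν} ∋ x has {κ, μ, ν} ∩ (A ∖ {κ}) = ∅, so x is NOT a limit point.
  x = λ: opens ∋ x are {λ, μ, ν, ξ}, {κ, λ, μ, ν, ξ}; each meets A ∖ {λ}, so x IS a limit point.
  x = μ: open {μ, ν} ∋ x has {μ, ν} ∩ (A ∖ {μ}) = ∅, so x is NOT a limit point.
  x = ν: open {μ, ν} ∋ x has {μ, ν} ∩ (A ∖ {ν}) = ∅, so x is NOT a limit point.
  x = ξ: opens ∋ x are {λ, μ, ν, ξ}, {κ, λ, μ, ν, ξ}; each meets A ∖ {ξ}, so x IS a limit point.
Collecting: A' = {λ, ξ}.


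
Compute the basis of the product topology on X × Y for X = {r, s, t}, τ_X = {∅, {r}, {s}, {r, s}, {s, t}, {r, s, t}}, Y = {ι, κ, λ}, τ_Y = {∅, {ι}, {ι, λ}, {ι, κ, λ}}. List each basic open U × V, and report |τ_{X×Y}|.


Basis B = {∅ × ∅, {r} × {ι}, {s} × {ι}, {r} × {ι, λ}, {r, s} × {ι}, {s} × {ι, λ}, {s, t} × {ι}, {r} × {ι, κ, λ}, {r, s, t} × {ι}, {s} × {ι, κ, λ}, {r, s} × {ι, λ}, {s, t} × {ι, λ}, {r, s} × {ι, κ, λ}, {r, s, t} × {ι, λ}, {s, t} × {ι, κ, λ}, {r, s, t} × {ι, κ, λ}}; |τ_{X×Y}| = 40.

Enumerate products U × V with U ∈ τ_X, V ∈ τ_Y (deduplicated):
  ∅ × ∅ = {} (∅)
  {r} × {ι} = {(r,ι)}
  {s} × {ι} = {(s,ι)}
  {r} × {ι, λ} = {(r,ι), (r,λ)}
  {r, s} × {ι} = {(r,ι), (s,ι)}
  {s} × {ι, λ} = {(s,ι), (s,λ)}
  {s, t} × {ι} = {(s,ι), (t,ι)}
  {r} × {ι, κ, λ} = {(r,ι), (r,κ), (r,λ)}
  {r, s, t} × {ι} = {(r,ι), (s,ι), (t,ι)}
  {s} × {ι, κ, λ} = {(s,ι), (s,κ), (s,λ)}
  {r, s} × {ι, λ} = {(r,ι), (r,λ), (s,ι), (s,λ)}
  {s, t} × {ι, λ} = {(s,ι), (s,λ), (t,ι), (t,λ)}
  {r, s} × {ι, κ, λ} = {(r,ι), (r,κ), (r,λ), (s,ι), (s,κ), (s,λ)}
  {r, s, t} × {ι, λ} = {(r,ι), (r,λ), (s,ι), (s,λ), (t,ι), (t,λ)}
  {s, t} × {ι, κ, λ} = {(s,ι), (s,κ), (s,λ), (t,ι), (t,κ), (t,λ)}
  {r, s, t} × {ι, κ, λ} = {(r,ι), (r,κ), (r,λ), (s,ι), (s,κ), (s,λ), (t,ι), (t,κ), (t,λ)}
These 16 distinct sets form the basis B.
Close under arbitrary unions to get τ_{X×Y}; counting gives |τ_{X×Y}| = 40.


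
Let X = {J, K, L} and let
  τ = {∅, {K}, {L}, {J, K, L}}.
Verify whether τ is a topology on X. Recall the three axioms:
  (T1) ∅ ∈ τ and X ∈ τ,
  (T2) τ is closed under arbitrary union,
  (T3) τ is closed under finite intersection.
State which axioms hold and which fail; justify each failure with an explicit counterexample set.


τ is NOT a topology on X.

Axiom (T1): ∅ ∈ τ? Yes; X ∈ τ? Yes.
Axiom (T2/T3): check pairwise unions and intersections of members of τ.
Counterexample for (T2): {K} ∪ {L} = {K, L} ∉ τ. Therefore τ is NOT a topology.


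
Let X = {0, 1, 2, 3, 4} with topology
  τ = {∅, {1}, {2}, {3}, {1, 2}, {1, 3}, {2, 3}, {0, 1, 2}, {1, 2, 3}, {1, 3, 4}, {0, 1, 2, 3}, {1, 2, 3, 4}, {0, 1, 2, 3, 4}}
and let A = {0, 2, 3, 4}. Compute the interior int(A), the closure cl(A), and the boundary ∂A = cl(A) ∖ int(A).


int(A) = {2, 3}, cl(A) = {0, 2, 3, 4}, ∂A = {0, 4}.

Closed sets in (X, τ) are complements of opens:
  closed(X, τ) = {∅, {0}, {4}, {0, 2}, {0, 4}, {3, 4}, {0, 1, 4}, {0, 2, 4}, {0, 3, 4}, {0, 1, 2, 4}, {0, 1, 3, 4}, {0, 2, 3, 4}, {0, 1, 2, 3, 4}}.
int(A) = ⋃ {U ∈ τ : U ⊆ A}. Opens contained in A: ∅, {2}, {3}, {2, 3}.
Taking the union of these: int(A) = {2, 3}.
cl(A) = ⋂ {C closed : A ⊆ C}. Closed sets containing A: {0, 2, 3, 4}, {0, 1, 2, 3, 4}.
Intersecting these: cl(A) = {0, 2, 3, 4}.
∂A = cl(A) ∖ int(A) = {0, 2, 3, 4} ∖ {2, 3} = {0, 4}.


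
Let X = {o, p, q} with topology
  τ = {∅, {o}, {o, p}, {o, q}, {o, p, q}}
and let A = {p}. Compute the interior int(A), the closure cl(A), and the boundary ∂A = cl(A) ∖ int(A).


int(A) = ∅, cl(A) = {p}, ∂A = {p}.

Closed sets in (X, τ) are complements of opens:
  closed(X, τ) = {∅, {p}, {q}, {p, q}, {o, p, q}}.
int(A) = ⋃ {U ∈ τ : U ⊆ A}. Opens contained in A: ∅.
Taking the union of these: int(A) = ∅.
cl(A) = ⋂ {C closed : A ⊆ C}. Closed sets containing A: {p}, {p, q}, {o, p, q}.
Intersecting these: cl(A) = {p}.
∂A = cl(A) ∖ int(A) = {p} ∖ ∅ = {p}.


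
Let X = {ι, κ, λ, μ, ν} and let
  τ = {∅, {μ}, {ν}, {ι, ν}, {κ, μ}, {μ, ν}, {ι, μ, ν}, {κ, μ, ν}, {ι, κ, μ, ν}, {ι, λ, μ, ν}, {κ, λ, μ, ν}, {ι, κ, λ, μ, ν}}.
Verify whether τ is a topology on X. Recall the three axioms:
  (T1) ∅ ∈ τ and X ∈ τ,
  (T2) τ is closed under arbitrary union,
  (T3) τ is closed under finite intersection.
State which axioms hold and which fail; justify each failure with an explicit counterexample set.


τ is NOT a topology on X.

Axiom (T1): ∅ ∈ τ? Yes; X ∈ τ? Yes.
Axiom (T2/T3): check pairwise unions and intersections of members of τ.
Counterexample for (T3): {ι, λ, μ, ν} ∩ {κ, λ, μ, ν} = {λ, μ, ν} ∉ τ. Therefore τ is NOT a topology.


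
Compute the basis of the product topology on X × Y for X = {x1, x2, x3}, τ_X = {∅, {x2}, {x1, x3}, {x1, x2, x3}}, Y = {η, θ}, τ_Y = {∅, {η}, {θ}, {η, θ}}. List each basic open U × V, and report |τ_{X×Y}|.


Basis B = {∅ × ∅, {x2} × {η}, {x2} × {θ}, {x1, x3} × {η}, {x1, x3} × {θ}, {x2} × {η, θ}, {x1, x2, x3} × {η}, {x1, x2, x3} × {θ}, {x1, x3} × {η, θ}, {x1, x2, x3} × {η, θ}}; |τ_{X×Y}| = 16.

Enumerate products U × V with U ∈ τ_X, V ∈ τ_Y (deduplicated):
  ∅ × ∅ = {} (∅)
  {x2} × {η} = {(x2,η)}
  {x2} × {θ} = {(x2,θ)}
  {x1, x3} × {η} = {(x1,η), (x3,η)}
  {x1, x3} × {θ} = {(x1,θ), (x3,θ)}
  {x2} × {η, θ} = {(x2,η), (x2,θ)}
  {x1, x2, x3} × {η} = {(x1,η), (x2,η), (x3,η)}
  {x1, x2, x3} × {θ} = {(x1,θ), (x2,θ), (x3,θ)}
  {x1, x3} × {η, θ} = {(x1,η), (x1,θ), (x3,η), (x3,θ)}
  {x1, x2, x3} × {η, θ} = {(x1,η), (x1,θ), (x2,η), (x2,θ), (x3,η), (x3,θ)}
These 10 distinct sets form the basis B.
Close under arbitrary unions to get τ_{X×Y}; counting gives |τ_{X×Y}| = 16.


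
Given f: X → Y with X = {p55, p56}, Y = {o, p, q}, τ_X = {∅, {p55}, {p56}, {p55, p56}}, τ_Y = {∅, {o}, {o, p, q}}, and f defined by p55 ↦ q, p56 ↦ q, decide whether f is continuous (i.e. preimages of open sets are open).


f IS continuous.

Compute f^{-1}(U) for each U ∈ τ_Y:
  U = ∅: f^{-1}(U) = ∅ ∈ τ_X ✓.
  U = {o}: f^{-1}(U) = ∅ ∈ τ_X ✓.
  U = {o, p, q}: f^{-1}(U) = {p55, p56} ∈ τ_X ✓.
Every preimage lies in τ_X, so f IS continuous.


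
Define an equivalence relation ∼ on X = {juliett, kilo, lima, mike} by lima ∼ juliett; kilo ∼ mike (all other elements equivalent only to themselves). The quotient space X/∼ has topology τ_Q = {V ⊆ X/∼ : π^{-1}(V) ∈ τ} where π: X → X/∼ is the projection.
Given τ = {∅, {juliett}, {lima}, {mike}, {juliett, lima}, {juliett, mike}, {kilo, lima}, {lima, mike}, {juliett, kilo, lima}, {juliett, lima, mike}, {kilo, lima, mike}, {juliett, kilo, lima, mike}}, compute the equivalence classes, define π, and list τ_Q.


X/∼ = {[juliett=lima], [kilo=mike]}; |τ_Q| = 3.

Equivalence classes: [juliett=lima], [kilo=mike].
Quotient map π: X → X/∼ sends juliett ↦ [juliett=lima], kilo ↦ [kilo=mike], lima ↦ [juliett=lima], mike ↦ [kilo=mike].
For each subset V ⊆ X/∼, compute π^{-1}(V) ⊆ X and check whether π^{-1}(V) ∈ τ. V is open in τ_Q iff π^{-1}(V) ∈ τ.
  V = {}: π^{-1}(V) = ∅ ∈ τ ✓.
  V = {[juliett=lima]}: π^{-1}(V) = {juliett, lima} ∈ τ ✓.
  V = {[kilo=mike]}: π^{-1}(V) = {kilo, mike} ∉ τ ✗.
  V = {[juliett=lima], [kilo=mike]}: π^{-1}(V) = {juliett, kilo, lima, mike} ∈ τ ✓.
Open sets in the quotient: τ_Q = {{}, {[juliett=lima]}, {[juliett=lima], [kilo=mike]}} (3 elements).


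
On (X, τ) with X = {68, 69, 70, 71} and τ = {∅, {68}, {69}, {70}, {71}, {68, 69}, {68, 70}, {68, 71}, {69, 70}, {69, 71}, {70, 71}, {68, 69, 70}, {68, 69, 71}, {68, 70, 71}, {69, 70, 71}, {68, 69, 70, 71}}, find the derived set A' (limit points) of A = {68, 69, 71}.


A' = ∅

For each x ∈ X, list the open sets U ∈ τ with x ∈ U, then check whether U ∩ (A ∖ {x}) ≠ ∅ for every such U.
  x = 68: open {68} ∋ x has {68} ∩ (A ∖ {68}) = ∅, so x is NOT a limit point.
  x = 69: open {69} ∋ x has {69} ∩ (A ∖ {69}) = ∅, so x is NOT a limit point.
  x = 70: open {70} ∋ x has {70} ∩ (A ∖ {70}) = ∅, so x is NOT a limit point.
  x = 71: open {71} ∋ x has {71} ∩ (A ∖ {71}) = ∅, so x is NOT a limit point.
Collecting: A' = ∅.


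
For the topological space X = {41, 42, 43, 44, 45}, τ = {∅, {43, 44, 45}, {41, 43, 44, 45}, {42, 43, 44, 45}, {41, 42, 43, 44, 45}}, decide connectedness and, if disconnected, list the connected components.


(X, τ) is connected.

Find clopen sets (U ∈ τ with X ∖ U ∈ τ):
  U = ∅, X ∖ U = {41, 42, 43, 44, 45} — both open, so U is clopen.
  U = {41, 42, 43, 44, 45}, X ∖ U = ∅ — both open, so U is clopen.
Only trivial clopens (∅ and X) exist, so (X, τ) is connected.
Compute connected components by grouping points that agree on all clopens:
  component: {41, 42, 43, 44, 45}


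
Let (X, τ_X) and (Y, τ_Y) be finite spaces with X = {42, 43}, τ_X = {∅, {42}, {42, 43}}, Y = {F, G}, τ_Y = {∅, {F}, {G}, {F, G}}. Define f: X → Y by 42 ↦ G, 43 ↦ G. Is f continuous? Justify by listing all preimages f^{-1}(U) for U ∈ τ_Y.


f IS continuous.

Compute f^{-1}(U) for each U ∈ τ_Y:
  U = ∅: f^{-1}(U) = ∅ ∈ τ_X ✓.
  U = {F}: f^{-1}(U) = ∅ ∈ τ_X ✓.
  U = {G}: f^{-1}(U) = {42, 43} ∈ τ_X ✓.
  U = {F, G}: f^{-1}(U) = {42, 43} ∈ τ_X ✓.
Every preimage lies in τ_X, so f IS continuous.


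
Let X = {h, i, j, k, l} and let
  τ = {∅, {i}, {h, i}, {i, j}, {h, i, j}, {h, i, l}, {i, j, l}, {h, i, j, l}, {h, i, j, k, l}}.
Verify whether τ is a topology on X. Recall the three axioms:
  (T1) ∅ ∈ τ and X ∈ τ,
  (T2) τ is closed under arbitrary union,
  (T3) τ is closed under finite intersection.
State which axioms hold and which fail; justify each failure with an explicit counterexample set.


τ is NOT a topology on X.

Axiom (T1): ∅ ∈ τ? Yes; X ∈ τ? Yes.
Axiom (T2/T3): check pairwise unions and intersections of members of τ.
Counterexample for (T3): {h, i, l} ∩ {i, j, l} = {i, l} ∉ τ. Therefore τ is NOT a topology.


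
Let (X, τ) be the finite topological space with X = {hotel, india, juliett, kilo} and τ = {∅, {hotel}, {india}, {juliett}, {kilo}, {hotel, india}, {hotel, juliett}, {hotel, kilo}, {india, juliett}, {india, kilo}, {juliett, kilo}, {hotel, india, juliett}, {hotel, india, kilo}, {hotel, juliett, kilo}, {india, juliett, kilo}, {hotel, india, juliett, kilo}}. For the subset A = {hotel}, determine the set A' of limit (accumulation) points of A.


A' = ∅

For each x ∈ X, list the open sets U ∈ τ with x ∈ U, then check whether U ∩ (A ∖ {x}) ≠ ∅ for every such U.
  x = hotel: open {hotel} ∋ x has {hotel} ∩ (A ∖ {hotel}) = ∅, so x is NOT a limit point.
  x = india: open {india} ∋ x has {india} ∩ (A ∖ {india}) = ∅, so x is NOT a limit point.
  x = juliett: open {juliett} ∋ x has {juliett} ∩ (A ∖ {juliett}) = ∅, so x is NOT a limit point.
  x = kilo: open {kilo} ∋ x has {kilo} ∩ (A ∖ {kilo}) = ∅, so x is NOT a limit point.
Collecting: A' = ∅.


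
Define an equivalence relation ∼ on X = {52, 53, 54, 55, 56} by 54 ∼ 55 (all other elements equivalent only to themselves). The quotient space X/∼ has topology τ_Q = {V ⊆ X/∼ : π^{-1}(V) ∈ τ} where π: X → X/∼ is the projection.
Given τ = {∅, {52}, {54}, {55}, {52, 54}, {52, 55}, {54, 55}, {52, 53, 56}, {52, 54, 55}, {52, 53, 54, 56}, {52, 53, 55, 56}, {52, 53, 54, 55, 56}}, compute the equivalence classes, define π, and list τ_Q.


X/∼ = {[52], [53], [54=55], [56]}; |τ_Q| = 6.

Equivalence classes: [52], [53], [54=55], [56].
Quotient map π: X → X/∼ sends 52 ↦ [52], 53 ↦ [53], 54 ↦ [54=55], 55 ↦ [54=55], 56 ↦ [56].
For each subset V ⊆ X/∼, compute π^{-1}(V) ⊆ X and check whether π^{-1}(V) ∈ τ. V is open in τ_Q iff π^{-1}(V) ∈ τ.
  V = {}: π^{-1}(V) = ∅ ∈ τ ✓.
  V = {[52]}: π^{-1}(V) = {52} ∈ τ ✓.
  V = {[53]}: π^{-1}(V) = {53} ∉ τ ✗.
  V = {[52], [53]}: π^{-1}(V) = {52, 53} ∉ τ ✗.
  V = {[54=55]}: π^{-1}(V) = {54, 55} ∈ τ ✓.
  V = {[52], [54=55]}: π^{-1}(V) = {52, 54, 55} ∈ τ ✓.
  V = {[53], [54=55]}: π^{-1}(V) = {53, 54, 55} ∉ τ ✗.
  V = {[52], [53], [54=55]}: π^{-1}(V) = {52, 53, 54, 55} ∉ τ ✗.
  V = {[56]}: π^{-1}(V) = {56} ∉ τ ✗.
  V = {[52], [56]}: π^{-1}(V) = {52, 56} ∉ τ ✗.
  V = {[53], [56]}: π^{-1}(V) = {53, 56} ∉ τ ✗.
  V = {[52], [53], [56]}: π^{-1}(V) = {52, 53, 56} ∈ τ ✓.
  V = {[54=55], [56]}: π^{-1}(V) = {54, 55, 56} ∉ τ ✗.
  V = {[52], [54=55], [56]}: π^{-1}(V) = {52, 54, 55, 56} ∉ τ ✗.
  V = {[53], [54=55], [56]}: π^{-1}(V) = {53, 54, 55, 56} ∉ τ ✗.
  V = {[52], [53], [54=55], [56]}: π^{-1}(V) = {52, 53, 54, 55, 56} ∈ τ ✓.
Open sets in the quotient: τ_Q = {{}, {[52]}, {[54=55]}, {[52], [54=55]}, {[52], [53], [56]}, {[52], [53], [54=55], [56]}} (6 elements).


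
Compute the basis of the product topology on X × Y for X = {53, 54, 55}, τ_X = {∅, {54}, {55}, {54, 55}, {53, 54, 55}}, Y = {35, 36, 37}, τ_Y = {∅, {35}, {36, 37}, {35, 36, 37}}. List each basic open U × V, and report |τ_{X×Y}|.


Basis B = {∅ × ∅, {54} × {35}, {55} × {35}, {54, 55} × {35}, {54} × {36, 37}, {55} × {36, 37}, {53, 54, 55} × {35}, {54} × {35, 36, 37}, {55} × {35, 36, 37}, {54, 55} × {36, 37}, {53, 54, 55} × {36, 37}, {54, 55} × {35, 36, 37}, {53, 54, 55} × {35, 36, 37}}; |τ_{X×Y}| = 25.

Enumerate products U × V with U ∈ τ_X, V ∈ τ_Y (deduplicated):
  ∅ × ∅ = {} (∅)
  {54} × {35} = {(54,35)}
  {55} × {35} = {(55,35)}
  {54, 55} × {35} = {(54,35), (55,35)}
  {54} × {36, 37} = {(54,36), (54,37)}
  {55} × {36, 37} = {(55,36), (55,37)}
  {53, 54, 55} × {35} = {(53,35), (54,35), (55,35)}
  {54} × {35, 36, 37} = {(54,35), (54,36), (54,37)}
  {55} × {35, 36, 37} = {(55,35), (55,36), (55,37)}
  {54, 55} × {36, 37} = {(54,36), (54,37), (55,36), (55,37)}
  {53, 54, 55} × {36, 37} = {(53,36), (53,37), (54,36), (54,37), (55,36), (55,37)}
  {54, 55} × {35, 36, 37} = {(54,35), (54,36), (54,37), (55,35), (55,36), (55,37)}
  {53, 54, 55} × {35, 36, 37} = {(53,35), (53,36), (53,37), (54,35), (54,36), (54,37), (55,35), (55,36), (55,37)}
These 13 distinct sets form the basis B.
Close under arbitrary unions to get τ_{X×Y}; counting gives |τ_{X×Y}| = 25.


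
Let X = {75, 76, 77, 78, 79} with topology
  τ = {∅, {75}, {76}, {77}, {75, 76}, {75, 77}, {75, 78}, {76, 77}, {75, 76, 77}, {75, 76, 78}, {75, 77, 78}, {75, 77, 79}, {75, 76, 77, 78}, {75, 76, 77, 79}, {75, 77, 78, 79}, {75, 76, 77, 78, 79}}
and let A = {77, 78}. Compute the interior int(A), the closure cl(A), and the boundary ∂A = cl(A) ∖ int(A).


int(A) = {77}, cl(A) = {77, 78, 79}, ∂A = {78, 79}.

Closed sets in (X, τ) are complements of opens:
  closed(X, τ) = {∅, {76}, {78}, {79}, {76, 78}, {76, 79}, {77, 79}, {78, 79}, {75, 78, 79}, {76, 77, 79}, {76, 78, 79}, {77, 78, 79}, {75, 76, 78, 79}, {75, 77, 78, 79}, {76, 77, 78, 79}, {75, 76, 77, 78, 79}}.
int(A) = ⋃ {U ∈ τ : U ⊆ A}. Opens contained in A: ∅, {77}.
Taking the union of these: int(A) = {77}.
cl(A) = ⋂ {C closed : A ⊆ C}. Closed sets containing A: {77, 78, 79}, {75, 77, 78, 79}, {76, 77, 78, 79}, {75, 76, 77, 78, 79}.
Intersecting these: cl(A) = {77, 78, 79}.
∂A = cl(A) ∖ int(A) = {77, 78, 79} ∖ {77} = {78, 79}.


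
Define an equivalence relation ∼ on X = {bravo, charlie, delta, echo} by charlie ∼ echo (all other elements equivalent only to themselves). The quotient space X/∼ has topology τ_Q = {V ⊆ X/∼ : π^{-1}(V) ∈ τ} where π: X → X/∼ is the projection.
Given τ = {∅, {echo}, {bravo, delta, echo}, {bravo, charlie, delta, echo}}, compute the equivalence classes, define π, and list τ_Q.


X/∼ = {[bravo], [charlie=echo], [delta]}; |τ_Q| = 2.

Equivalence classes: [bravo], [charlie=echo], [delta].
Quotient map π: X → X/∼ sends bravo ↦ [bravo], charlie ↦ [charlie=echo], delta ↦ [delta], echo ↦ [charlie=echo].
For each subset V ⊆ X/∼, compute π^{-1}(V) ⊆ X and check whether π^{-1}(V) ∈ τ. V is open in τ_Q iff π^{-1}(V) ∈ τ.
  V = {}: π^{-1}(V) = ∅ ∈ τ ✓.
  V = {[bravo]}: π^{-1}(V) = {bravo} ∉ τ ✗.
  V = {[charlie=echo]}: π^{-1}(V) = {charlie, echo} ∉ τ ✗.
  V = {[bravo], [charlie=echo]}: π^{-1}(V) = {bravo, charlie, echo} ∉ τ ✗.
  V = {[delta]}: π^{-1}(V) = {delta} ∉ τ ✗.
  V = {[bravo], [delta]}: π^{-1}(V) = {bravo, delta} ∉ τ ✗.
  V = {[charlie=echo], [delta]}: π^{-1}(V) = {charlie, delta, echo} ∉ τ ✗.
  V = {[bravo], [charlie=echo], [delta]}: π^{-1}(V) = {bravo, charlie, delta, echo} ∈ τ ✓.
Open sets in the quotient: τ_Q = {{}, {[bravo], [charlie=echo], [delta]}} (2 elements).


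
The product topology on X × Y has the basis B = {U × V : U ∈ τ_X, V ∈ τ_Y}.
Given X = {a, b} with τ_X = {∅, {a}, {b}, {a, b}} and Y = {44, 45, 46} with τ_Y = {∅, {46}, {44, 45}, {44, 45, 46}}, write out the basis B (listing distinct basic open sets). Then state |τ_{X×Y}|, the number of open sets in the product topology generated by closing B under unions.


Basis B = {∅ × ∅, {a} × {46}, {b} × {46}, {a} × {44, 45}, {a, b} × {46}, {b} × {44, 45}, {a} × {44, 45, 46}, {b} × {44, 45, 46}, {a, b} × {44, 45}, {a, b} × {44, 45, 46}}; |τ_{X×Y}| = 16.

Enumerate products U × V with U ∈ τ_X, V ∈ τ_Y (deduplicated):
  ∅ × ∅ = {} (∅)
  {a} × {46} = {(a,46)}
  {b} × {46} = {(b,46)}
  {a} × {44, 45} = {(a,44), (a,45)}
  {a, b} × {46} = {(a,46), (b,46)}
  {b} × {44, 45} = {(b,44), (b,45)}
  {a} × {44, 45, 46} = {(a,44), (a,45), (a,46)}
  {b} × {44, 45, 46} = {(b,44), (b,45), (b,46)}
  {a, b} × {44, 45} = {(a,44), (a,45), (b,44), (b,45)}
  {a, b} × {44, 45, 46} = {(a,44), (a,45), (a,46), (b,44), (b,45), (b,46)}
These 10 distinct sets form the basis B.
Close under arbitrary unions to get τ_{X×Y}; counting gives |τ_{X×Y}| = 16.


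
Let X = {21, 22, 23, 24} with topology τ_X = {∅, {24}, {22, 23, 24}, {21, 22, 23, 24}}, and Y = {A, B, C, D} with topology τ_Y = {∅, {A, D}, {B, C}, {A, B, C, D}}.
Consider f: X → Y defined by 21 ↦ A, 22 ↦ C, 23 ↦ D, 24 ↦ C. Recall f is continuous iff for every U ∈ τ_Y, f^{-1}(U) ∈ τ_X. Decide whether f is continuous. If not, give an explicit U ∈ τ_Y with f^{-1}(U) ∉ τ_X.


f is NOT continuous.

Compute f^{-1}(U) for each U ∈ τ_Y:
  U = ∅: f^{-1}(U) = ∅ ∈ τ_X ✓.
  U = {A, D}: f^{-1}(U) = {21, 23} ∉ τ_X ✗.
  U = {B, C}: f^{-1}(U) = {22, 24} ∉ τ_X ✗.
  U = {A, B, C, D}: f^{-1}(U) = {21, 22, 23, 24} ∈ τ_X ✓.
Found U = {A, D} with f^{-1}(U) = {21, 23} not in τ_X. Therefore f is NOT continuous.


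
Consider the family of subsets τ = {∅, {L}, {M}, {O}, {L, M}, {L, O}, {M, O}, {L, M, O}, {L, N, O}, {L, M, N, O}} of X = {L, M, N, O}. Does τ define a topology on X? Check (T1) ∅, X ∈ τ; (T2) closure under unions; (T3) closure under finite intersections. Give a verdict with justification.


τ IS a topology on X.

Axiom (T1): ∅ ∈ τ? Yes; X ∈ τ? Yes.
Axiom (T2/T3): check pairwise unions and intersections of members of τ.
All pairwise intersections and unions checked — each lies in τ. Therefore τ satisfies (T1), (T2), (T3): it IS a topology on X.


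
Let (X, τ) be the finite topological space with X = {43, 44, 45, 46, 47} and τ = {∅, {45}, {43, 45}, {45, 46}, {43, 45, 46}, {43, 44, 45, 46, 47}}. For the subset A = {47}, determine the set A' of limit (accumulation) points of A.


A' = {44}

For each x ∈ X, list the open sets U ∈ τ with x ∈ U, then check whether U ∩ (A ∖ {x}) ≠ ∅ for every such U.
  x = 43: open {43, 45} ∋ x has {43, 45} ∩ (A ∖ {43}) = ∅, so x is NOT a limit point.
  x = 44: opens ∋ x are {43, 44, 45, 46, 47}; each meets A ∖ {44}, so x IS a limit point.
  x = 45: open {45} ∋ x has {45} ∩ (A ∖ {45}) = ∅, so x is NOT a limit point.
  x = 46: open {45, 46} ∋ x has {45, 46} ∩ (A ∖ {46}) = ∅, so x is NOT a limit point.
  x = 47: open {43, 44, 45, 46, 47} ∋ x has {43, 44, 45, 46, 47} ∩ (A ∖ {47}) = ∅, so x is NOT a limit point.
Collecting: A' = {44}.


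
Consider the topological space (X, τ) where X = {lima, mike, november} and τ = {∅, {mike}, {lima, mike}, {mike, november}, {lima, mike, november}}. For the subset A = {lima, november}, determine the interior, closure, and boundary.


int(A) = ∅, cl(A) = {lima, november}, ∂A = {lima, november}.

Closed sets in (X, τ) are complements of opens:
  closed(X, τ) = {∅, {lima}, {november}, {lima, november}, {lima, mike, november}}.
int(A) = ⋃ {U ∈ τ : U ⊆ A}. Opens contained in A: ∅.
Taking the union of these: int(A) = ∅.
cl(A) = ⋂ {C closed : A ⊆ C}. Closed sets containing A: {lima, november}, {lima, mike, november}.
Intersecting these: cl(A) = {lima, november}.
∂A = cl(A) ∖ int(A) = {lima, november} ∖ ∅ = {lima, november}.


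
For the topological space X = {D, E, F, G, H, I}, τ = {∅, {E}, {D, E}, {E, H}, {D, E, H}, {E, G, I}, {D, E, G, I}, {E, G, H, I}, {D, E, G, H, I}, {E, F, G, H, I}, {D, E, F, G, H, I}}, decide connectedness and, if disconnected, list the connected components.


(X, τ) is connected.

Find clopen sets (U ∈ τ with X ∖ U ∈ τ):
  U = ∅, X ∖ U = {D, E, F, G, H, I} — both open, so U is clopen.
  U = {D, E, F, G, H, I}, X ∖ U = ∅ — both open, so U is clopen.
Only trivial clopens (∅ and X) exist, so (X, τ) is connected.
Compute connected components by grouping points that agree on all clopens:
  component: {D, E, F, G, H, I}


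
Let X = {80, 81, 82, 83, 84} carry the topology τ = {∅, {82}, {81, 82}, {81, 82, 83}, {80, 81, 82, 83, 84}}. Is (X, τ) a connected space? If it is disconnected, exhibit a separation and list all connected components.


(X, τ) is connected.

Find clopen sets (U ∈ τ with X ∖ U ∈ τ):
  U = ∅, X ∖ U = {80, 81, 82, 83, 84} — both open, so U is clopen.
  U = {80, 81, 82, 83, 84}, X ∖ U = ∅ — both open, so U is clopen.
Only trivial clopens (∅ and X) exist, so (X, τ) is connected.
Compute connected components by grouping points that agree on all clopens:
  component: {80, 81, 82, 83, 84}


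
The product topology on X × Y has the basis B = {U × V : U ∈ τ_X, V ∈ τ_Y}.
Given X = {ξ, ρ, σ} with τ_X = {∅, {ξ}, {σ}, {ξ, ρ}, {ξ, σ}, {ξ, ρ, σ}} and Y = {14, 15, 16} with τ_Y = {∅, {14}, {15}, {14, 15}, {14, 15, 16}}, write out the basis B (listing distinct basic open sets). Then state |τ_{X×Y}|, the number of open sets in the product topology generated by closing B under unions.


Basis B = {∅ × ∅, {ξ} × {14}, {ξ} × {15}, {σ} × {14}, {σ} × {15}, {ξ} × {14, 15}, {ξ, ρ} × {14}, {ξ, σ} × {14}, {ξ, ρ} × {15}, {ξ, σ} × {15}, {σ} × {14, 15}, {ξ} × {14, 15, 16}, {ξ, ρ, σ} × {14}, {ξ, ρ, σ} × {15}, {σ} × {14, 15, 16}, {ξ, ρ} × {14, 15}, {ξ, σ} × {14, 15}, {ξ, ρ} × {14, 15, 16}, {ξ, σ} × {14, 15, 16}, {ξ, ρ, σ} × {14, 15}, {ξ, ρ, σ} × {14, 15, 16}}; |τ_{X×Y}| = 70.

Enumerate products U × V with U ∈ τ_X, V ∈ τ_Y (deduplicated):
  ∅ × ∅ = {} (∅)
  {ξ} × {14} = {(ξ,14)}
  {ξ} × {15} = {(ξ,15)}
  {σ} × {14} = {(σ,14)}
  {σ} × {15} = {(σ,15)}
  {ξ} × {14, 15} = {(ξ,14), (ξ,15)}
  {ξ, ρ} × {14} = {(ξ,14), (ρ,14)}
  {ξ, σ} × {14} = {(ξ,14), (σ,14)}
  {ξ, ρ} × {15} = {(ξ,15), (ρ,15)}
  {ξ, σ} × {15} = {(ξ,15), (σ,15)}
  {σ} × {14, 15} = {(σ,14), (σ,15)}
  {ξ} × {14, 15, 16} = {(ξ,14), (ξ,15), (ξ,16)}
  {ξ, ρ, σ} × {14} = {(ξ,14), (ρ,14), (σ,14)}
  {ξ, ρ, σ} × {15} = {(ξ,15), (ρ,15), (σ,15)}
  {σ} × {14, 15, 16} = {(σ,14), (σ,15), (σ,16)}
  {ξ, ρ} × {14, 15} = {(ξ,14), (ξ,15), (ρ,14), (ρ,15)}
  {ξ, σ} × {14, 15} = {(ξ,14), (ξ,15), (σ,14), (σ,15)}
  {ξ, ρ} × {14, 15, 16} = {(ξ,14), (ξ,15), (ξ,16), (ρ,14), (ρ,15), (ρ,16)}
  {ξ, σ} × {14, 15, 16} = {(ξ,14), (ξ,15), (ξ,16), (σ,14), (σ,15), (σ,16)}
  {ξ, ρ, σ} × {14, 15} = {(ξ,14), (ξ,15), (ρ,14), (ρ,15), (σ,14), (σ,15)}
  {ξ, ρ, σ} × {14, 15, 16} = {(ξ,14), (ξ,15), (ξ,16), (ρ,14), (ρ,15), (ρ,16), (σ,14), (σ,15), (σ,16)}
These 21 distinct sets form the basis B.
Close under arbitrary unions to get τ_{X×Y}; counting gives |τ_{X×Y}| = 70.


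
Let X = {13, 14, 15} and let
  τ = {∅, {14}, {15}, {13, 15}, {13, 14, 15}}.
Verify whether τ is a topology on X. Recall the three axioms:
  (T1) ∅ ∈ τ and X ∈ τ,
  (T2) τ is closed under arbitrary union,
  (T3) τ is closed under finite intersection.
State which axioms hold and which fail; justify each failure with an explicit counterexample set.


τ is NOT a topology on X.

Axiom (T1): ∅ ∈ τ? Yes; X ∈ τ? Yes.
Axiom (T2/T3): check pairwise unions and intersections of members of τ.
Counterexample for (T2): {14} ∪ {15} = {14, 15} ∉ τ. Therefore τ is NOT a topology.


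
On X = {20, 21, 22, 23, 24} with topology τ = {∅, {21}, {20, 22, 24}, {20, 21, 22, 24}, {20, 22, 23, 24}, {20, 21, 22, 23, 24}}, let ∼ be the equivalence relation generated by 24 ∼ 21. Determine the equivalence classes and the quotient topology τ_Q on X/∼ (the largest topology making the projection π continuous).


X/∼ = {[20], [21=24], [22], [23]}; |τ_Q| = 3.

Equivalence classes: [20], [21=24], [22], [23].
Quotient map π: X → X/∼ sends 20 ↦ [20], 21 ↦ [21=24], 22 ↦ [22], 23 ↦ [23], 24 ↦ [21=24].
For each subset V ⊆ X/∼, compute π^{-1}(V) ⊆ X and check whether π^{-1}(V) ∈ τ. V is open in τ_Q iff π^{-1}(V) ∈ τ.
  V = {}: π^{-1}(V) = ∅ ∈ τ ✓.
  V = {[20]}: π^{-1}(V) = {20} ∉ τ ✗.
  V = {[21=24]}: π^{-1}(V) = {21, 24} ∉ τ ✗.
  V = {[20], [21=24]}: π^{-1}(V) = {20, 21, 24} ∉ τ ✗.
  V = {[22]}: π^{-1}(V) = {22} ∉ τ ✗.
  V = {[20], [22]}: π^{-1}(V) = {20, 22} ∉ τ ✗.
  V = {[21=24], [22]}: π^{-1}(V) = {21, 22, 24} ∉ τ ✗.
  V = {[20], [21=24], [22]}: π^{-1}(V) = {20, 21, 22, 24} ∈ τ ✓.
  V = {[23]}: π^{-1}(V) = {23} ∉ τ ✗.
  V = {[20], [23]}: π^{-1}(V) = {20, 23} ∉ τ ✗.
  V = {[21=24], [23]}: π^{-1}(V) = {21, 23, 24} ∉ τ ✗.
  V = {[20], [21=24], [23]}: π^{-1}(V) = {20, 21, 23, 24} ∉ τ ✗.
  V = {[22], [23]}: π^{-1}(V) = {22, 23} ∉ τ ✗.
  V = {[20], [22], [23]}: π^{-1}(V) = {20, 22, 23} ∉ τ ✗.
  V = {[21=24], [22], [23]}: π^{-1}(V) = {21, 22, 23, 24} ∉ τ ✗.
  V = {[20], [21=24], [22], [23]}: π^{-1}(V) = {20, 21, 22, 23, 24} ∈ τ ✓.
Open sets in the quotient: τ_Q = {{}, {[20], [21=24], [22]}, {[20], [21=24], [22], [23]}} (3 elements).


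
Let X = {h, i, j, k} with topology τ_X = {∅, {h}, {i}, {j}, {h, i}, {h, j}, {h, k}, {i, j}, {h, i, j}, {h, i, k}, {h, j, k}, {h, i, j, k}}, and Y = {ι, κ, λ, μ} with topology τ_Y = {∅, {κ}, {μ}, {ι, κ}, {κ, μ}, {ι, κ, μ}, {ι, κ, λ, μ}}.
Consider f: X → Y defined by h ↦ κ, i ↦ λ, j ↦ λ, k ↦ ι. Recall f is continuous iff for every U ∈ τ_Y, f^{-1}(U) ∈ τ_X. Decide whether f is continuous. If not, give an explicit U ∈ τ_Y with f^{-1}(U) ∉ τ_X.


f IS continuous.

Compute f^{-1}(U) for each U ∈ τ_Y:
  U = ∅: f^{-1}(U) = ∅ ∈ τ_X ✓.
  U = {κ}: f^{-1}(U) = {h} ∈ τ_X ✓.
  U = {μ}: f^{-1}(U) = ∅ ∈ τ_X ✓.
  U = {ι, κ}: f^{-1}(U) = {h, k} ∈ τ_X ✓.
  U = {κ, μ}: f^{-1}(U) = {h} ∈ τ_X ✓.
  U = {ι, κ, μ}: f^{-1}(U) = {h, k} ∈ τ_X ✓.
  U = {ι, κ, λ, μ}: f^{-1}(U) = {h, i, j, k} ∈ τ_X ✓.
Every preimage lies in τ_X, so f IS continuous.


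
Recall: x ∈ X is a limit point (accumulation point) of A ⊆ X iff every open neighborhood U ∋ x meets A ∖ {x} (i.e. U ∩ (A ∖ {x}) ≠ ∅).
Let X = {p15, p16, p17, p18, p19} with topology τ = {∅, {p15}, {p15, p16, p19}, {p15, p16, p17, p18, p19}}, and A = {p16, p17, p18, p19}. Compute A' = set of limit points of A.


A' = {p16, p17, p18, p19}

For each x ∈ X, list the open sets U ∈ τ with x ∈ U, then check whether U ∩ (A ∖ {x}) ≠ ∅ for every such U.
  x = p15: open {p15} ∋ x has {p15} ∩ (A ∖ {p15}) = ∅, so x is NOT a limit point.
  x = p16: opens ∋ x are {p15, p16, p19}, {p15, p16, p17, p18, p19}; each meets A ∖ {p16}, so x IS a limit point.
  x = p17: opens ∋ x are {p15, p16, p17, p18, p19}; each meets A ∖ {p17}, so x IS a limit point.
  x = p18: opens ∋ x are {p15, p16, p17, p18, p19}; each meets A ∖ {p18}, so x IS a limit point.
  x = p19: opens ∋ x are {p15, p16, p19}, {p15, p16, p17, p18, p19}; each meets A ∖ {p19}, so x IS a limit point.
Collecting: A' = {p16, p17, p18, p19}.


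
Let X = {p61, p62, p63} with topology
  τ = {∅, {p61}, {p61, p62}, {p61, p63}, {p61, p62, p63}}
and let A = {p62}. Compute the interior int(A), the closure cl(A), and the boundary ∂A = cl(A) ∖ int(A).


int(A) = ∅, cl(A) = {p62}, ∂A = {p62}.

Closed sets in (X, τ) are complements of opens:
  closed(X, τ) = {∅, {p62}, {p63}, {p62, p63}, {p61, p62, p63}}.
int(A) = ⋃ {U ∈ τ : U ⊆ A}. Opens contained in A: ∅.
Taking the union of these: int(A) = ∅.
cl(A) = ⋂ {C closed : A ⊆ C}. Closed sets containing A: {p62}, {p62, p63}, {p61, p62, p63}.
Intersecting these: cl(A) = {p62}.
∂A = cl(A) ∖ int(A) = {p62} ∖ ∅ = {p62}.


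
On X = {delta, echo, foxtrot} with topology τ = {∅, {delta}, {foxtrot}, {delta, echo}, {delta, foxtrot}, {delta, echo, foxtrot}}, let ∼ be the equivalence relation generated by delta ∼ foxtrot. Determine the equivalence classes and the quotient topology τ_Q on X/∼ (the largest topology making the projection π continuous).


X/∼ = {[delta=foxtrot], [echo]}; |τ_Q| = 3.

Equivalence classes: [delta=foxtrot], [echo].
Quotient map π: X → X/∼ sends delta ↦ [delta=foxtrot], echo ↦ [echo], foxtrot ↦ [delta=foxtrot].
For each subset V ⊆ X/∼, compute π^{-1}(V) ⊆ X and check whether π^{-1}(V) ∈ τ. V is open in τ_Q iff π^{-1}(V) ∈ τ.
  V = {}: π^{-1}(V) = ∅ ∈ τ ✓.
  V = {[delta=foxtrot]}: π^{-1}(V) = {delta, foxtrot} ∈ τ ✓.
  V = {[echo]}: π^{-1}(V) = {echo} ∉ τ ✗.
  V = {[delta=foxtrot], [echo]}: π^{-1}(V) = {delta, echo, foxtrot} ∈ τ ✓.
Open sets in the quotient: τ_Q = {{}, {[delta=foxtrot]}, {[delta=foxtrot], [echo]}} (3 elements).


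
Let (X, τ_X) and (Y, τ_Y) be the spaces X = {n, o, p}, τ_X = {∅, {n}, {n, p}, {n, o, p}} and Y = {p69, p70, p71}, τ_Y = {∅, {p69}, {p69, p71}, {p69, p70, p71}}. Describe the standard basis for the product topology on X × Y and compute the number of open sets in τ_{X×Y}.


Basis B = {∅ × ∅, {n} × {p69}, {n} × {p69, p71}, {n, p} × {p69}, {n} × {p69, p70, p71}, {n, o, p} × {p69}, {n, p} × {p69, p71}, {n, p} × {p69, p70, p71}, {n, o, p} × {p69, p71}, {n, o, p} × {p69, p70, p71}}; |τ_{X×Y}| = 20.

Enumerate products U × V with U ∈ τ_X, V ∈ τ_Y (deduplicated):
  ∅ × ∅ = {} (∅)
  {n} × {p69} = {(n,p69)}
  {n} × {p69, p71} = {(n,p69), (n,p71)}
  {n, p} × {p69} = {(n,p69), (p,p69)}
  {n} × {p69, p70, p71} = {(n,p69), (n,p70), (n,p71)}
  {n, o, p} × {p69} = {(n,p69), (o,p69), (p,p69)}
  {n, p} × {p69, p71} = {(n,p69), (n,p71), (p,p69), (p,p71)}
  {n, p} × {p69, p70, p71} = {(n,p69), (n,p70), (n,p71), (p,p69), (p,p70), (p,p71)}
  {n, o, p} × {p69, p71} = {(n,p69), (n,p71), (o,p69), (o,p71), (p,p69), (p,p71)}
  {n, o, p} × {p69, p70, p71} = {(n,p69), (n,p70), (n,p71), (o,p69), (o,p70), (o,p71), (p,p69), (p,p70), (p,p71)}
These 10 distinct sets form the basis B.
Close under arbitrary unions to get τ_{X×Y}; counting gives |τ_{X×Y}| = 20.


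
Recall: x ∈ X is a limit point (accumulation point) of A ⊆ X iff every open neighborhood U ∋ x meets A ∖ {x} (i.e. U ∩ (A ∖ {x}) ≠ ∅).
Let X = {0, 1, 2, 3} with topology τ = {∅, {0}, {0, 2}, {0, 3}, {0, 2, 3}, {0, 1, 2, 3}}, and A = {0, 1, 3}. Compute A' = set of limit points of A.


A' = {1, 2, 3}

For each x ∈ X, list the open sets U ∈ τ with x ∈ U, then check whether U ∩ (A ∖ {x}) ≠ ∅ for every such U.
  x = 0: open {0} ∋ x has {0} ∩ (A ∖ {0}) = ∅, so x is NOT a limit point.
  x = 1: opens ∋ x are {0, 1, 2, 3}; each meets A ∖ {1}, so x IS a limit point.
  x = 2: opens ∋ x are {0, 2}, {0, 2, 3}, {0, 1, 2, 3}; each meets A ∖ {2}, so x IS a limit point.
  x = 3: opens ∋ x are {0, 3}, {0, 2, 3}, {0, 1, 2, 3}; each meets A ∖ {3}, so x IS a limit point.
Collecting: A' = {1, 2, 3}.
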